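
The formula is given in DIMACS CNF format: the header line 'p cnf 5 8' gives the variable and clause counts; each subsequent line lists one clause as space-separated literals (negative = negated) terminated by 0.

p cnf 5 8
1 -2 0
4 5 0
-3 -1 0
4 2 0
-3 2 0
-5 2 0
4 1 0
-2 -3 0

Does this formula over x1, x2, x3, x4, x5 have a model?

Satisfiable

Suppose x1 = True.
From the singleton clause (¬x3), x3 = False.
Suppose x4 = True.
Suppose x5 = False.
All clauses hold; x2 can take either value.
A satisfying assignment: x1 ↦ True,  x2 ↦ True,  x3 ↦ False,  x4 ↦ True,  x5 ↦ False.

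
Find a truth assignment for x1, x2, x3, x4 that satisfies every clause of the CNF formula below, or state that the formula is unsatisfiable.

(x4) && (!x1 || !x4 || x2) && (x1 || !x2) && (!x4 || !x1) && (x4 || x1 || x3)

From the singleton clause (x4), x4 = true.
From the singleton clause (!x1), x1 = false.
From the singleton clause (!x2), x2 = false.
Every clause is now satisfied; x3 is unconstrained.

x1=false, x2=false, x3=false, x4=true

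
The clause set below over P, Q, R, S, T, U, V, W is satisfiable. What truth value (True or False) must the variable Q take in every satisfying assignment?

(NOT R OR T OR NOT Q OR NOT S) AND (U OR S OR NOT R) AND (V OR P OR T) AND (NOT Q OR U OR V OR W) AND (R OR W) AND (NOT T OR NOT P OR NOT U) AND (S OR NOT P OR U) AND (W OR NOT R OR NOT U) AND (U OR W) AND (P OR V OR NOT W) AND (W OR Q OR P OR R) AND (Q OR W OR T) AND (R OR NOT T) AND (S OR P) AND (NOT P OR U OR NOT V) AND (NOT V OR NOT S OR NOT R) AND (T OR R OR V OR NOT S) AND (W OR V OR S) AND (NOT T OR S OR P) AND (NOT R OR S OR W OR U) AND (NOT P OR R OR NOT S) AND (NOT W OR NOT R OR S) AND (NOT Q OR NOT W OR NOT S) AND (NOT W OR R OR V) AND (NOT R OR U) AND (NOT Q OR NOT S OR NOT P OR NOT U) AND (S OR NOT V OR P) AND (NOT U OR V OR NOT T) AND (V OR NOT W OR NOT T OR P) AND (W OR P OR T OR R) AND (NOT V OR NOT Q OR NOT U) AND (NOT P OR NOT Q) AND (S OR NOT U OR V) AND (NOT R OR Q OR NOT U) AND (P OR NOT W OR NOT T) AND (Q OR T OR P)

Suppose Q = true.
Unit clause (NOT P) forces P = false.
Unit clause (S) forces S = true.
Unit clause (NOT W) forces W = false.
Unit clause (R) forces R = true.
Unit clause (T) forces T = true.
Unit clause (NOT U) forces U = false.
Now (U) is unsatisfied and unit — conflict.
So every satisfying assignment has Q = False.

False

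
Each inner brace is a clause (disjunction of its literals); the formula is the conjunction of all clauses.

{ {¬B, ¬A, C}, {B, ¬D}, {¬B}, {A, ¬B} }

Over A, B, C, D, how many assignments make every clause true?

4

There are 2^4 = 16 truth assignments over (A, B, C, D).
Split on A. With A = True, the clauses containing A are satisfied and ¬A drops from the rest; 2 of the 2^3 = 8 assignments to the other variables satisfy what remains.
With A = False, by the same count on the reduced clause set, 2 assignments work.
Total: 2 + 2 = 4.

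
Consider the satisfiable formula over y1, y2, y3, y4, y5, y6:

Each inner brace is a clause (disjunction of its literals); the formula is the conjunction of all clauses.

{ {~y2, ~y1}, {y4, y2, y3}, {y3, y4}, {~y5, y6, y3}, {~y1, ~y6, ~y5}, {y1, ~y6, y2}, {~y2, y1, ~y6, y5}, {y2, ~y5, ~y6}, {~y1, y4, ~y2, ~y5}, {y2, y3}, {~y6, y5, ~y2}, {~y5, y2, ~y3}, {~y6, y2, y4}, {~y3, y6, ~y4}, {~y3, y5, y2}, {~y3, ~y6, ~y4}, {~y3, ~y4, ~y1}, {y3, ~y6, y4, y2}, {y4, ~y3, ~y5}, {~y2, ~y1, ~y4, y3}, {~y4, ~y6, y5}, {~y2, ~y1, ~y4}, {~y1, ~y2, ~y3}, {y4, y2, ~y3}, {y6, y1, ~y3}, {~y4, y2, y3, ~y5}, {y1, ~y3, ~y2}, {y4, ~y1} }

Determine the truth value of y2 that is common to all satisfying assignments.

Suppose y2 = 0.
The clause (y3) is unit, so y3 = 1.
The clause (~y5) is unit, so y5 = 0.
But (y5) is also a unit clause — contradiction.
So every satisfying assignment has y2 = True.

True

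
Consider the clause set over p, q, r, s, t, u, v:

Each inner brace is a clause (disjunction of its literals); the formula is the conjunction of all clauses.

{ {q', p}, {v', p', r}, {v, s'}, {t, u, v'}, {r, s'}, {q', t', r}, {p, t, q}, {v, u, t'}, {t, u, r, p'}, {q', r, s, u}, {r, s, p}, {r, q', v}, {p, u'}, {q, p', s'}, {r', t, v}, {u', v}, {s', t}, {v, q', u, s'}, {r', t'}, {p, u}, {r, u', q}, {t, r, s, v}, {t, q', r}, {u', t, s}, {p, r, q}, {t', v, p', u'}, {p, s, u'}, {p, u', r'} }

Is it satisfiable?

No, unsatisfiable

Branch on q: set q = 0.
Branch on v: set v = 1.
Branch on p: set p = 0.
The clause (t) is unit, so t = 1.
The clause (u') is unit, so u = 0.
Now (u) is unsatisfied and unit — conflict.
So p must be the other value — set p = 1.
The clause (r) is unit, so r = 1.
The clause (s') is unit, so s = 0.
The clause (t') is unit, so t = 0.
The clause (u) is unit, so u = 1.
Now (u') is unsatisfied and unit — conflict.
Neither p = 1 nor p = 0 works.
So v must be the other value — set v = 0.
The clause (s') is unit, so s = 0.
The clause (u') is unit, so u = 0.
The clause (t') is unit, so t = 0.
The clause (p) is unit, so p = 1.
The clause (r) is unit, so r = 1.
Now (r') is unsatisfied and unit — conflict.
Neither v = 1 nor v = 0 works.
So q must be the other value — set q = 1.
The clause (p) is unit, so p = 1.
Branch on v: set v = 0.
The clause (s') is unit, so s = 0.
The clause (r) is unit, so r = 1.
The clause (t) is unit, so t = 1.
Now (t') is unsatisfied and unit — conflict.
So v must be the other value — set v = 1.
The clause (r) is unit, so r = 1.
The clause (t') is unit, so t = 0.
The clause (u) is unit, so u = 1.
The clause (s') is unit, so s = 0.
Now (s) is unsatisfied and unit — conflict.
Neither v = 1 nor v = 0 works.
Neither q = 1 nor q = 0 works.
No assignment satisfies every clause.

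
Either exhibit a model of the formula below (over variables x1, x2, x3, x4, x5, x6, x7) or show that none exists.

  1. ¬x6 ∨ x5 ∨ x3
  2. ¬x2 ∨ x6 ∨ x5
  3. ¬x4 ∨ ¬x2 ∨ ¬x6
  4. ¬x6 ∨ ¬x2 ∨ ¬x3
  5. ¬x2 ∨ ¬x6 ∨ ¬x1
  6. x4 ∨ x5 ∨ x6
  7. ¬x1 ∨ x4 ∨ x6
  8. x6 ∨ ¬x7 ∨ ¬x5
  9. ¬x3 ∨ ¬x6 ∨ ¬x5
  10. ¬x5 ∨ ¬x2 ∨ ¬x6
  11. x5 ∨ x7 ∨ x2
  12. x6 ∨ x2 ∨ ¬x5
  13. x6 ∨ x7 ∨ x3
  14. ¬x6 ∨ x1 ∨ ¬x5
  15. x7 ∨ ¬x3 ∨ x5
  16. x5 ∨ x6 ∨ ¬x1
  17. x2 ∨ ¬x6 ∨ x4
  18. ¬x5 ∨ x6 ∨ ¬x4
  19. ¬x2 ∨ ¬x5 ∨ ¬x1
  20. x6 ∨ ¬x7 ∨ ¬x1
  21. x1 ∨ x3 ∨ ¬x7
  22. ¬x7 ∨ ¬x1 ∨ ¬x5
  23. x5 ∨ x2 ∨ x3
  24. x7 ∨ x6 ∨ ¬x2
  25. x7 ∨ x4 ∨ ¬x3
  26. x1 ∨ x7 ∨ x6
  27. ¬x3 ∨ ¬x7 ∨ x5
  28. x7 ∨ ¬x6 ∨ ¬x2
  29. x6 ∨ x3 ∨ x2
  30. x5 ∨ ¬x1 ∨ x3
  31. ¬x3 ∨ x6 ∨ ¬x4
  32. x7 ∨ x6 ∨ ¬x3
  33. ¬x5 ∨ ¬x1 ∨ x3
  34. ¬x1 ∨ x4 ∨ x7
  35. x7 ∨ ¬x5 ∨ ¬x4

UNSATISFIABLE

Try x6 = False.
Try x2 = False.
Unit clause (¬x5) forces x5 = False.
Unit clause (x4) forces x4 = True.
Unit clause (x7) forces x7 = True.
Unit clause (¬x1) forces x1 = False.
Unit clause (x3) forces x3 = True.
But (¬x3) is also a unit clause — contradiction.
Backtrack on x2: now try x2 = True.
Unit clause (x5) forces x5 = True.
Unit clause (¬x7) forces x7 = False.
But (x7) is also a unit clause — contradiction.
Neither x2 = True nor x2 = False works.
Backtrack on x6: now try x6 = True.
Try x5 = True.
Unit clause (¬x3) forces x3 = False.
Unit clause (¬x2) forces x2 = False.
Unit clause (x1) forces x1 = True.
But (¬x1) is also a unit clause — contradiction.
Backtrack on x5: now try x5 = False.
Unit clause (x3) forces x3 = True.
Unit clause (¬x2) forces x2 = False.
Unit clause (x7) forces x7 = True.
But (¬x7) is also a unit clause — contradiction.
Neither x5 = True nor x5 = False works.
Neither x6 = True nor x6 = False works.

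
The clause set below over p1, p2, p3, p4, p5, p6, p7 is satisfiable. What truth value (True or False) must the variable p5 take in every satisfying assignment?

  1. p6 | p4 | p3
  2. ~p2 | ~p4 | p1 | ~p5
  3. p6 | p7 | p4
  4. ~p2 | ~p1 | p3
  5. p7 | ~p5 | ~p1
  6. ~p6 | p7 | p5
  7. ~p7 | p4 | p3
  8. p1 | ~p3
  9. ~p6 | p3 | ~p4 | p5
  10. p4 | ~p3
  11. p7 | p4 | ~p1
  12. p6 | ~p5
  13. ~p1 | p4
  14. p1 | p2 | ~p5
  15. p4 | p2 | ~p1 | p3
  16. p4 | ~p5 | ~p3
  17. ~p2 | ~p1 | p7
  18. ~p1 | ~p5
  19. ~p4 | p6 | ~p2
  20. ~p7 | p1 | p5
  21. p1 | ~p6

False

Suppose p5 = 1.
Unit clause (p6) forces p6 = 1.
Unit clause (~p1) forces p1 = 0.
That conflicts with the unit clause (p1).
So every satisfying assignment has p5 = False.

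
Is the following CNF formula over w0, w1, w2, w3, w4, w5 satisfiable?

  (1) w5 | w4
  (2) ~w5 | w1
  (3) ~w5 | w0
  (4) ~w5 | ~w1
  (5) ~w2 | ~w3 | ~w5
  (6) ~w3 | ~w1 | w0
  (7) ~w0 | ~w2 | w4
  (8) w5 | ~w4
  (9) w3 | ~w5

Unsatisfiable

Try w5 = 1.
From the singleton clause (w1), w1 = 1.
But (~w1) is also a unit clause — contradiction.
That branch fails; take w5 = 0 instead.
From the singleton clause (w4), w4 = 1.
But (~w4) is also a unit clause — contradiction.
Either choice for w5 ends in contradiction.
No assignment satisfies every clause.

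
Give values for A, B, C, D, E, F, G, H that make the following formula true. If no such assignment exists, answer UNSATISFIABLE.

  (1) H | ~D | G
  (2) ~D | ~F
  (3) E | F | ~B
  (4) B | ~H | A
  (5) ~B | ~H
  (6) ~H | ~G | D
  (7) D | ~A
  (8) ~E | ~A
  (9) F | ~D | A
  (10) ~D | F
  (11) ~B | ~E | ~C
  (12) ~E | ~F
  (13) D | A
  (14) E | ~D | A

UNSATISFIABLE

Suppose D = 0.
Unit clause (~A) forces A = 0.
But (A) is also a unit clause — contradiction.
Undo D and try D = 1.
Unit clause (~F) forces F = 0.
But (F) is also a unit clause — contradiction.
Either choice for D ends in contradiction.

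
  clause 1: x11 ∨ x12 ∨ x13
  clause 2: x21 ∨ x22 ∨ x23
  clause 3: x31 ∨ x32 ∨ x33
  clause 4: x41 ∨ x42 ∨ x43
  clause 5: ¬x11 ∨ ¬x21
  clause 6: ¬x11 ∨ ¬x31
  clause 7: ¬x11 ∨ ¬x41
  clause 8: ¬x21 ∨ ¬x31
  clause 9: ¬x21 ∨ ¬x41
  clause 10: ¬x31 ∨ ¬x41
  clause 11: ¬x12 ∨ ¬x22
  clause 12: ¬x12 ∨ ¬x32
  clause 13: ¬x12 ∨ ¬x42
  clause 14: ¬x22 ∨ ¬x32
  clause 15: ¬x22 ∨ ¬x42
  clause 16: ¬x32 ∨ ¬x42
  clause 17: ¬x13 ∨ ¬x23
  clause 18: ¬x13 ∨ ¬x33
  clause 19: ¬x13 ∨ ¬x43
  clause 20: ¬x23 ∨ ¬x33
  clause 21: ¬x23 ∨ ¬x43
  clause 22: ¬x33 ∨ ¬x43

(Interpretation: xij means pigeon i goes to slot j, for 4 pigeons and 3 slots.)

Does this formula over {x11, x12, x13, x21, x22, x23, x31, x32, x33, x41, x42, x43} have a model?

Case x11 = False:
Case x12 = True:
Unit clause (¬x22) forces x22 = False.
Unit clause (¬x32) forces x32 = False.
Unit clause (¬x42) forces x42 = False.
Case x21 = True:
Unit clause (¬x31) forces x31 = False.
Unit clause (x33) forces x33 = True.
Unit clause (¬x41) forces x41 = False.
Unit clause (x43) forces x43 = True.
That conflicts with the unit clause (¬x43).
So x21 must be the other value — set x21 = False.
Unit clause (x23) forces x23 = True.
Unit clause (¬x13) forces x13 = False.
Unit clause (¬x33) forces x33 = False.
Unit clause (x31) forces x31 = True.
Unit clause (¬x41) forces x41 = False.
Unit clause (x43) forces x43 = True.
That conflicts with the unit clause (¬x43).
Both values of x21 lead to a conflict.
So x12 must be the other value — set x12 = False.
Unit clause (x13) forces x13 = True.
Unit clause (¬x23) forces x23 = False.
Unit clause (¬x33) forces x33 = False.
Unit clause (¬x43) forces x43 = False.
Case x21 = True:
Unit clause (¬x31) forces x31 = False.
Unit clause (x32) forces x32 = True.
Unit clause (¬x41) forces x41 = False.
Unit clause (x42) forces x42 = True.
That conflicts with the unit clause (¬x42).
So x21 must be the other value — set x21 = False.
Unit clause (x22) forces x22 = True.
Unit clause (¬x32) forces x32 = False.
Unit clause (x31) forces x31 = True.
Unit clause (¬x41) forces x41 = False.
Unit clause (x42) forces x42 = True.
That conflicts with the unit clause (¬x42).
Both values of x21 lead to a conflict.
Both values of x12 lead to a conflict.
So x11 must be the other value — set x11 = True.
Unit clause (¬x21) forces x21 = False.
Unit clause (¬x31) forces x31 = False.
Unit clause (¬x41) forces x41 = False.
Case x22 = True:
Unit clause (¬x12) forces x12 = False.
Unit clause (¬x32) forces x32 = False.
Unit clause (x33) forces x33 = True.
Unit clause (¬x42) forces x42 = False.
Unit clause (x43) forces x43 = True.
That conflicts with the unit clause (¬x43).
So x22 must be the other value — set x22 = False.
Unit clause (x23) forces x23 = True.
Unit clause (¬x13) forces x13 = False.
Unit clause (¬x33) forces x33 = False.
Unit clause (x32) forces x32 = True.
Unit clause (¬x12) forces x12 = False.
Unit clause (¬x42) forces x42 = False.
Unit clause (x43) forces x43 = True.
That conflicts with the unit clause (¬x43).
Both values of x22 lead to a conflict.
Both values of x11 lead to a conflict.
No assignment satisfies every clause.

No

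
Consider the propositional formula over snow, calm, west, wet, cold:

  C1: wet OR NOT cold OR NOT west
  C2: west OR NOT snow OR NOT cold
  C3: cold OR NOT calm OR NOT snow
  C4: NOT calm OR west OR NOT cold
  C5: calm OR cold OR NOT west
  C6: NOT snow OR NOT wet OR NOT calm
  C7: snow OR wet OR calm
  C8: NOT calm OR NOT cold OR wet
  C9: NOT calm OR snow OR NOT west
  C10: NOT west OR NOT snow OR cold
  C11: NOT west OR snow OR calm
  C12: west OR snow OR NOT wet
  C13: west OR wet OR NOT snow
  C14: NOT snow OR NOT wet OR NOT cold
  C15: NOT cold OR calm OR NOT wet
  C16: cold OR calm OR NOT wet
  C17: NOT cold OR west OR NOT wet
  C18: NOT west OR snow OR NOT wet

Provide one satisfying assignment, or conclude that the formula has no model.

snow=false,  calm=true,  west=false,  wet=false,  cold=false

Try wet = false.
Try cold = false.
Try calm = true.
(NOT snow) alone gives snow = false.
(NOT west) alone gives west = false.
This assignment satisfies each clause.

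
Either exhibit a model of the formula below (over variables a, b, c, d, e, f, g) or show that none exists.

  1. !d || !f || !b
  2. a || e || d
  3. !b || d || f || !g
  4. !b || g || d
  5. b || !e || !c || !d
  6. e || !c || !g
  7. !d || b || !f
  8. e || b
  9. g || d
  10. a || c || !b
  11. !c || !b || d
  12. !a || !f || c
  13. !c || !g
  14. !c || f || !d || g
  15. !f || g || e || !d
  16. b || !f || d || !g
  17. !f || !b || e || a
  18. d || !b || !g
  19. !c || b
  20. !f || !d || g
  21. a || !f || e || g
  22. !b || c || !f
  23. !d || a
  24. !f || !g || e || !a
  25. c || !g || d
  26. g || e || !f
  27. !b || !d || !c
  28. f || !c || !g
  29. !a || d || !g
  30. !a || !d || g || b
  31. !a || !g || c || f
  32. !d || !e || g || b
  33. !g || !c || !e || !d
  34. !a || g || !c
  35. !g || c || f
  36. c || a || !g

a=true; b=true; c=false; d=true; e=false; f=false; g=false

Suppose e = false.
The clause (b) is unit, so b = true.
Suppose d = true.
The clause (!f) is unit, so f = false.
The clause (a) is unit, so a = true.
The clause (!c) is unit, so c = false.
The clause (!g) is unit, so g = false.
All clauses are satisfied.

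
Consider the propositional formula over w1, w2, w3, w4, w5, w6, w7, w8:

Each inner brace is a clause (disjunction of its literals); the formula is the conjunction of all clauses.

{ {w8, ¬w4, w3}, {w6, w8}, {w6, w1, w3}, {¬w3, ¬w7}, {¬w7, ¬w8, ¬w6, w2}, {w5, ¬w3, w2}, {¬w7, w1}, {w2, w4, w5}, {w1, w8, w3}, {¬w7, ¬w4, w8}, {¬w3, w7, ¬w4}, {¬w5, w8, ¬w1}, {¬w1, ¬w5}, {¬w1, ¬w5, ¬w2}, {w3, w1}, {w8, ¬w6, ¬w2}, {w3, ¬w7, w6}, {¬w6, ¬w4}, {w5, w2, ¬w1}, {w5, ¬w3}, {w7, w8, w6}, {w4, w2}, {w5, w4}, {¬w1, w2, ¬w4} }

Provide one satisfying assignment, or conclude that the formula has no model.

Case w6 = False:
The clause (w8) is unit, so w8 = True.
Case w1 = True:
The clause (¬w5) is unit, so w5 = False.
The clause (w2) is unit, so w2 = True.
The clause (¬w3) is unit, so w3 = False.
The clause (¬w7) is unit, so w7 = False.
The clause (w4) is unit, so w4 = True.
This assignment satisfies each clause.

w1 ↦ True,  w2 ↦ True,  w3 ↦ False,  w4 ↦ True,  w5 ↦ False,  w6 ↦ False,  w7 ↦ False,  w8 ↦ True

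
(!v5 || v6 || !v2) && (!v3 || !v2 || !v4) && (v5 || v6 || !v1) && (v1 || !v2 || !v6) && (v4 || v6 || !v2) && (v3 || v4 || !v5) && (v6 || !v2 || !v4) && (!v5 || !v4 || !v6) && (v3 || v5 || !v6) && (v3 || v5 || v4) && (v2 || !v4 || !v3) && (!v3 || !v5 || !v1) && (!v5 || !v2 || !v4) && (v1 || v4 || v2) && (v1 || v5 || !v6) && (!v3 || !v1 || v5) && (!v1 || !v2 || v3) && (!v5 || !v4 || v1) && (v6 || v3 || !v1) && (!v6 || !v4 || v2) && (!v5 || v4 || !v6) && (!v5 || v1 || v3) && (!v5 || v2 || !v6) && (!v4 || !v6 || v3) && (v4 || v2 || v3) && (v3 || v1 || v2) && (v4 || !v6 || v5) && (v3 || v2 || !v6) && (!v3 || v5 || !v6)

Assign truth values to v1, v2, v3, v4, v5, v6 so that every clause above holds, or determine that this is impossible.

Branch on v5: set v5 = false.
Branch on v6: set v6 = true.
Unit clause (v3) forces v3 = true.
Now (!v3) is unsatisfied and unit — conflict.
That branch fails; take v6 = false instead.
Unit clause (!v1) forces v1 = false.
Branch on v4: set v4 = true.
Unit clause (!v2) forces v2 = false.
Unit clause (!v3) forces v3 = false.
Now (v3) is unsatisfied and unit — conflict.
That branch fails; take v4 = false instead.
Unit clause (!v2) forces v2 = false.
Now (v2) is unsatisfied and unit — conflict.
Both values of v4 lead to a conflict.
Both values of v6 lead to a conflict.
That branch fails; take v5 = true instead.
Branch on v6: set v6 = true.
Unit clause (!v4) forces v4 = false.
Now (v4) is unsatisfied and unit — conflict.
That branch fails; take v6 = false instead.
Unit clause (!v2) forces v2 = false.
Branch on v3: set v3 = true.
Unit clause (!v4) forces v4 = false.
Unit clause (!v1) forces v1 = false.
Now (v1) is unsatisfied and unit — conflict.
That branch fails; take v3 = false instead.
Unit clause (v4) forces v4 = true.
Unit clause (v1) forces v1 = true.
Now (!v1) is unsatisfied and unit — conflict.
Both values of v3 lead to a conflict.
Both values of v6 lead to a conflict.
Both values of v5 lead to a conflict.

UNSATISFIABLE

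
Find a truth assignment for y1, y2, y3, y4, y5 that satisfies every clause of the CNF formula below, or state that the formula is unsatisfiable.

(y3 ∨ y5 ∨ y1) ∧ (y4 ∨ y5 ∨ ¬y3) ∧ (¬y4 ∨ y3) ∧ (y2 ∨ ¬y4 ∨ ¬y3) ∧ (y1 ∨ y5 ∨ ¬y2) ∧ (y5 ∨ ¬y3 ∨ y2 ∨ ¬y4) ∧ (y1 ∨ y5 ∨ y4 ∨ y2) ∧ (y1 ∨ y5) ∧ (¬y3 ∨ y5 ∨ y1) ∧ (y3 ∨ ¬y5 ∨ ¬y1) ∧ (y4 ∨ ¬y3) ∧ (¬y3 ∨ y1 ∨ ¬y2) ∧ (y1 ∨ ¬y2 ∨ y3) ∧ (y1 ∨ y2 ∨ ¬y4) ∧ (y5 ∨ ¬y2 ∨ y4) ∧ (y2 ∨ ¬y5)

y1=True,  y2=True,  y3=True,  y4=True,  y5=False

Case y4 = True:
Unit clause (y3) forces y3 = True.
Unit clause (y2) forces y2 = True.
Unit clause (y1) forces y1 = True.
All clauses hold; y5 can take either value.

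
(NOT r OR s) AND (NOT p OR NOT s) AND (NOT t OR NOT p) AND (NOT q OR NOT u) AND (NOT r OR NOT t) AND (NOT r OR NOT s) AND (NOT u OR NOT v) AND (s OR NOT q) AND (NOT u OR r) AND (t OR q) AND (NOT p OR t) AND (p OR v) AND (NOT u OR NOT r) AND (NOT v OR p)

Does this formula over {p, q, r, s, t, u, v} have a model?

No, unsatisfiable

Suppose r = false.
Unit clause (NOT u) forces u = false.
Suppose p = false.
Unit clause (v) forces v = true.
That conflicts with the unit clause (NOT v).
That branch fails; take p = true instead.
Unit clause (NOT s) forces s = false.
Unit clause (NOT t) forces t = false.
That conflicts with the unit clause (t).
Neither p = true nor p = false works.
That branch fails; take r = true instead.
Unit clause (s) forces s = true.
That conflicts with the unit clause (NOT s).
Neither r = true nor r = false works.
No assignment satisfies every clause.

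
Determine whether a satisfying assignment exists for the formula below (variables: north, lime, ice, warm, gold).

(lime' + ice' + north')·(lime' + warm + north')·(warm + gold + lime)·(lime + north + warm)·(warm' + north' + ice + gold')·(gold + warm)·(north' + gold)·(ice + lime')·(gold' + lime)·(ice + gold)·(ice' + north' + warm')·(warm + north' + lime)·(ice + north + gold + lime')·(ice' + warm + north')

Branch on gold: set gold = 0.
(warm) alone gives warm = 1.
(north') alone gives north = 0.
(ice) alone gives ice = 1.
All clauses hold; lime can take either value.
A satisfying assignment: north: 0, lime: 1, ice: 1, warm: 1, gold: 0.

Yes, satisfiable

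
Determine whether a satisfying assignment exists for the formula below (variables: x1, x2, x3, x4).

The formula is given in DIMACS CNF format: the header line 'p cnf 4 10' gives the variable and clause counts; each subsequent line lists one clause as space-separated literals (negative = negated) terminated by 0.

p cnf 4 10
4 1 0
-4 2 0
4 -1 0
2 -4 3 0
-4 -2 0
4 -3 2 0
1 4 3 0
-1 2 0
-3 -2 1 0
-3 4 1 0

No, unsatisfiable

Case x4 = True:
Unit clause (x2) forces x2 = True.
Now (¬x2) is unsatisfied and unit — conflict.
That branch fails; take x4 = False instead.
Unit clause (x1) forces x1 = True.
Now (¬x1) is unsatisfied and unit — conflict.
Both values of x4 lead to a conflict.
No assignment satisfies every clause.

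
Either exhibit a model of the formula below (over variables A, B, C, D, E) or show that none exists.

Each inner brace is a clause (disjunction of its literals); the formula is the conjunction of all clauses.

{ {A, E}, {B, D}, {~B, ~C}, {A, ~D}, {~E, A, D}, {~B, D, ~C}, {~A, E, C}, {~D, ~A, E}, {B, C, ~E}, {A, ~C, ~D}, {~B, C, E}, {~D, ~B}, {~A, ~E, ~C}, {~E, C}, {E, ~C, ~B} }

UNSATISFIABLE

Case A = 1:
Case B = 1:
From the singleton clause (~C), C = 0.
From the singleton clause (E), E = 1.
Now (~E) is unsatisfied and unit — conflict.
Undo B and try B = 0.
From the singleton clause (D), D = 1.
From the singleton clause (E), E = 1.
From the singleton clause (C), C = 1.
Now (~C) is unsatisfied and unit — conflict.
Either choice for B ends in contradiction.
Undo A and try A = 0.
From the singleton clause (E), E = 1.
From the singleton clause (~D), D = 0.
Now (D) is unsatisfied and unit — conflict.
Either choice for A ends in contradiction.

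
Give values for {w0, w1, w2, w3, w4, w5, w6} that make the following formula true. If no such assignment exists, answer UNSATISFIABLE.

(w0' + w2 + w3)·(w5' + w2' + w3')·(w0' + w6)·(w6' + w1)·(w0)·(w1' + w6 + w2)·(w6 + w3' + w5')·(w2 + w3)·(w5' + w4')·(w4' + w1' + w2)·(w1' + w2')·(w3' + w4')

(w0) alone gives w0 = 1.
(w6) alone gives w6 = 1.
(w1) alone gives w1 = 1.
(w2') alone gives w2 = 0.
(w3) alone gives w3 = 1.
(w4') alone gives w4 = 0.
All clauses hold; w5 can take either value.

w0: 1,  w1: 1,  w2: 0,  w3: 1,  w4: 0,  w5: 1,  w6: 1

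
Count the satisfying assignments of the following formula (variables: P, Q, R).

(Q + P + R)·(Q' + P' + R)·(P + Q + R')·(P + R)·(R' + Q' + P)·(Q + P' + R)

2

There are 2^3 = 8 truth assignments over (P, Q, R).
Check each against the 6 clauses (columns in the order P, Q, R):
  F F F  ✗ fails (Q + P + R)
  F F T  ✗ fails (P + Q + R')
  F T F  ✗ fails (P + R)
  F T T  ✗ fails (R' + Q' + P)
  T F F  ✗ fails (Q + P' + R)
  T F T  ✓ satisfies all
  T T F  ✗ fails (Q' + P' + R)
  T T T  ✓ satisfies all
2 of the 8 rows are models.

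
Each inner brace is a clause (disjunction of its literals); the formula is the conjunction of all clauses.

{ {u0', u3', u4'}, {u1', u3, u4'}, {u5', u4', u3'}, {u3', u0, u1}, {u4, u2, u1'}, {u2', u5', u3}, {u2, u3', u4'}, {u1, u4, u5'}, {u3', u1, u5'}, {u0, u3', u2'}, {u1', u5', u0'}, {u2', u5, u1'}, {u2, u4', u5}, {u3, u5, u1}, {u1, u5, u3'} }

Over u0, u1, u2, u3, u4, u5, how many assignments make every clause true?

2

There are 2^6 = 64 truth assignments over (u0, u1, u2, u3, u4, u5).
Split on u1. With u1 = 1, the clauses containing u1 are satisfied and u1' drops from the rest; 0 of the 2^5 = 32 assignments to the other variables satisfy what remains.
With u1 = 0, by the same count on the reduced clause set, 2 assignments work.
(One model: u0=F, u1=F, u2=F, u3=F, u4=T, u5=T.)
Total: 0 + 2 = 2.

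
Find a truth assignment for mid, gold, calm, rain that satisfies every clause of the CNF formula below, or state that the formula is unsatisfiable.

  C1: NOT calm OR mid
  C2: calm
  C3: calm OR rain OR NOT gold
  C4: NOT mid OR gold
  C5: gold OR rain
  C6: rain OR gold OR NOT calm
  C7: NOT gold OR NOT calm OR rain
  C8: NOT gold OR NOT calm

UNSATISFIABLE

Unit clause (calm) forces calm = true.
Unit clause (mid) forces mid = true.
Unit clause (gold) forces gold = true.
But (NOT gold) is also a unit clause — contradiction.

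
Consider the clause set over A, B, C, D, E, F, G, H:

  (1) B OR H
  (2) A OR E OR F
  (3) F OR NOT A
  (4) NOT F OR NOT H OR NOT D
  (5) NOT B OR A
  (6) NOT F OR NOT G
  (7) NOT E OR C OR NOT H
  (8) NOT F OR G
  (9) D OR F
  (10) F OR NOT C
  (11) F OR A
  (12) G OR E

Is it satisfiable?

Case B = true:
From the singleton clause (A), A = true.
From the singleton clause (F), F = true.
From the singleton clause (NOT G), G = false.
Now (G) is unsatisfied and unit — conflict.
Undo B and try B = false.
From the singleton clause (H), H = true.
Case F = true:
From the singleton clause (NOT D), D = false.
From the singleton clause (NOT G), G = false.
Now (G) is unsatisfied and unit — conflict.
Undo F and try F = false.
From the singleton clause (NOT A), A = false.
Now (A) is unsatisfied and unit — conflict.
Neither F = true nor F = false works.
Neither B = true nor B = false works.
No assignment satisfies every clause.

Unsatisfiable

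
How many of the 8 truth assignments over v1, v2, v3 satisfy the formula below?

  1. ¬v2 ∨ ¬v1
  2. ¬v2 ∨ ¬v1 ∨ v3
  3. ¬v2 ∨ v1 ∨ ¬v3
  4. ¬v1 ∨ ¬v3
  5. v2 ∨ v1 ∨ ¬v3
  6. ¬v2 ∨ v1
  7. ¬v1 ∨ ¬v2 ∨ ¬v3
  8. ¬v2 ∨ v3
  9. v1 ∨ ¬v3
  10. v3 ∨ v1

1

There are 2^3 = 8 truth assignments over (v1, v2, v3).
Check each against the 10 clauses (columns in the order v1, v2, v3):
  F F F  ✗ fails (v3 ∨ v1)
  F F T  ✗ fails (v2 ∨ v1 ∨ ¬v3)
  F T F  ✗ fails (¬v2 ∨ v1)
  F T T  ✗ fails (¬v2 ∨ v1 ∨ ¬v3)
  T F F  ✓ satisfies all
  T F T  ✗ fails (¬v1 ∨ ¬v3)
  T T F  ✗ fails (¬v2 ∨ ¬v1)
  T T T  ✗ fails (¬v2 ∨ ¬v1)
1 of the 8 rows is a model.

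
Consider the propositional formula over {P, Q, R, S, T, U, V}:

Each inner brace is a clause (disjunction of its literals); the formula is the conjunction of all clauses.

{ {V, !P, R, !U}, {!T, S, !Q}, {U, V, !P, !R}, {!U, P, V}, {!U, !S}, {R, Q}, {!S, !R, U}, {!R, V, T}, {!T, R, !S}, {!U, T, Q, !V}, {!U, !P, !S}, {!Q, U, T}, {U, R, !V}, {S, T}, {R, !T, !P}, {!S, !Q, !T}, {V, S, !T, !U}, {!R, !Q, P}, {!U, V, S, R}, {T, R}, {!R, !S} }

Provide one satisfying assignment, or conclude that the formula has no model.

Try U = true.
From the singleton clause (!S), S = false.
From the singleton clause (T), T = true.
From the singleton clause (!Q), Q = false.
From the singleton clause (R), R = true.
From the singleton clause (V), V = true.
No clause remains; P is free.

P=true; Q=false; R=true; S=false; T=true; U=true; V=true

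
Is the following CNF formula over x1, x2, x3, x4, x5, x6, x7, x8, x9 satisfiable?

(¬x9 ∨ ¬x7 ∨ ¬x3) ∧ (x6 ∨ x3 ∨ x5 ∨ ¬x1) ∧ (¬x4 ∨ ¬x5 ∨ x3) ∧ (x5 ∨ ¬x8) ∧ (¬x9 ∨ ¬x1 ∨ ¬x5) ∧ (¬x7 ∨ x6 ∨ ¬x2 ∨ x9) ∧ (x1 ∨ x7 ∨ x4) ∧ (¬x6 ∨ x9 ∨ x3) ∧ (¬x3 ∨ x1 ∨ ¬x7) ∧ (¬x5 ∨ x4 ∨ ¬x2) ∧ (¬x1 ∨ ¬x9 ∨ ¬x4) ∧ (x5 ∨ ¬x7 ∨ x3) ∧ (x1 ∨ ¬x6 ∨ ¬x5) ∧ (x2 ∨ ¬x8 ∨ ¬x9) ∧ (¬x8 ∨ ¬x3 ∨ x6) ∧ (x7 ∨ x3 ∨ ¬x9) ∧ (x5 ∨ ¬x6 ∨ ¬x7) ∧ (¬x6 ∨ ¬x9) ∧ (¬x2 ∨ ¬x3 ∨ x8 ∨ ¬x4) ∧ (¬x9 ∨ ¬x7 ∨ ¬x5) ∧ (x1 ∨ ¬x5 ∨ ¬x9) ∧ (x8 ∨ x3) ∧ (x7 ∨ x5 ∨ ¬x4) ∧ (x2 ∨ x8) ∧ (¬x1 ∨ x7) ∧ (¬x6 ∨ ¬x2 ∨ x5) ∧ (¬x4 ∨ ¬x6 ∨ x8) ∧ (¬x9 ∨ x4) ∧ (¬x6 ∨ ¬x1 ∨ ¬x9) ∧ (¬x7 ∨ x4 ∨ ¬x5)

Yes, satisfiable

Branch on x5: set x5 = True.
Branch on x4: set x4 = True.
(x3) alone gives x3 = True.
Branch on x9: set x9 = False.
Branch on x1: set x1 = True.
(x7) alone gives x7 = True.
Branch on x6: set x6 = True.
(x8) alone gives x8 = True.
All clauses hold; x2 can take either value.
A satisfying assignment: x1: True,  x2: True,  x3: True,  x4: True,  x5: True,  x6: True,  x7: True,  x8: True,  x9: False.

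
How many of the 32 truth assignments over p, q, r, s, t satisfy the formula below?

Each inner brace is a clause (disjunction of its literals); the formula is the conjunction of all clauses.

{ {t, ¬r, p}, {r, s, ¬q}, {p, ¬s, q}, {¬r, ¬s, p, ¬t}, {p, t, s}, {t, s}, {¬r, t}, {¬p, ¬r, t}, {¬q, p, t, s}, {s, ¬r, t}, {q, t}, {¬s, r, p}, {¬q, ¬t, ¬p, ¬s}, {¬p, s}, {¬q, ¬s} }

There are 2^5 = 32 truth assignments over (p, q, r, s, t).
Split on p. With p = True, the clauses containing p are satisfied and ¬p drops from the rest; 2 of the 2^4 = 16 assignments to the other variables satisfy what remains.
With p = False, by the same count on the reduced clause set, 3 assignments work.
Total: 2 + 3 = 5.

5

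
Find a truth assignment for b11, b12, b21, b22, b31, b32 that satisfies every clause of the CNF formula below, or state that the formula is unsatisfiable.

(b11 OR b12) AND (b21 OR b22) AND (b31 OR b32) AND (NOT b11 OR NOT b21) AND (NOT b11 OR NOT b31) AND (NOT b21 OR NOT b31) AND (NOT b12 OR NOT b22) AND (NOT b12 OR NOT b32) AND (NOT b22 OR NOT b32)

Suppose b11 = true.
From the singleton clause (NOT b21), b21 = false.
From the singleton clause (b22), b22 = true.
From the singleton clause (NOT b31), b31 = false.
From the singleton clause (b32), b32 = true.
Now (NOT b32) is unsatisfied and unit — conflict.
That branch fails; take b11 = false instead.
From the singleton clause (b12), b12 = true.
From the singleton clause (NOT b22), b22 = false.
From the singleton clause (b21), b21 = true.
From the singleton clause (NOT b31), b31 = false.
From the singleton clause (b32), b32 = true.
Now (NOT b32) is unsatisfied and unit — conflict.
Both values of b11 lead to a conflict.

UNSATISFIABLE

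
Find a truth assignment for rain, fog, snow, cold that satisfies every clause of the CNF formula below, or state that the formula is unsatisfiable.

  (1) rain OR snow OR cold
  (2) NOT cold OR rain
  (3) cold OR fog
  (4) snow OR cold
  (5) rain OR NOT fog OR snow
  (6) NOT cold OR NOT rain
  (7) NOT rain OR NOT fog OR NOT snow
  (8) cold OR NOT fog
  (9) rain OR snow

Case cold = false:
From the singleton clause (fog), fog = true.
Now (NOT fog) is unsatisfied and unit — conflict.
Undo cold and try cold = true.
From the singleton clause (rain), rain = true.
Now (NOT rain) is unsatisfied and unit — conflict.
Either choice for cold ends in contradiction.

UNSATISFIABLE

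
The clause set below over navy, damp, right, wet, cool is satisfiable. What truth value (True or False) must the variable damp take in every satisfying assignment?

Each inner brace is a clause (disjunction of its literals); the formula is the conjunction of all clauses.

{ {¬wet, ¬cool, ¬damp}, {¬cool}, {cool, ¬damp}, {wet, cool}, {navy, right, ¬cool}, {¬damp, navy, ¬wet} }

Suppose damp = True.
From the singleton clause (¬cool), cool = False.
But (cool) is also a unit clause — contradiction.
So every satisfying assignment has damp = False.

False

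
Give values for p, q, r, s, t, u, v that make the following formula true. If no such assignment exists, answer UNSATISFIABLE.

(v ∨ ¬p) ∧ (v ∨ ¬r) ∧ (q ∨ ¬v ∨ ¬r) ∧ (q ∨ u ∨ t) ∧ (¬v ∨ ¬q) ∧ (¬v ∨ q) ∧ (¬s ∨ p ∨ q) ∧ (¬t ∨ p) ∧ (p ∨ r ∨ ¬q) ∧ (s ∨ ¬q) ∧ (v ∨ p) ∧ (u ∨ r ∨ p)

UNSATISFIABLE

Branch on v: set v = True.
From the singleton clause (¬q), q = False.
But (q) is also a unit clause — contradiction.
Backtrack on v: now try v = False.
From the singleton clause (¬p), p = False.
But (p) is also a unit clause — contradiction.
Neither v = True nor v = False works.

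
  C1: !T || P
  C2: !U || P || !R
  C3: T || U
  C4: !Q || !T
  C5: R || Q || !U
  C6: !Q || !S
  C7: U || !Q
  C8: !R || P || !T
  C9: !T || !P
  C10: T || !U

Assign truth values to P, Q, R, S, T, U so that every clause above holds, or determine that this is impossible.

UNSATISFIABLE

Try T = false.
Unit clause (U) forces U = true.
But (!U) is also a unit clause — contradiction.
Backtrack on T: now try T = true.
Unit clause (P) forces P = true.
But (!P) is also a unit clause — contradiction.
Both values of T lead to a conflict.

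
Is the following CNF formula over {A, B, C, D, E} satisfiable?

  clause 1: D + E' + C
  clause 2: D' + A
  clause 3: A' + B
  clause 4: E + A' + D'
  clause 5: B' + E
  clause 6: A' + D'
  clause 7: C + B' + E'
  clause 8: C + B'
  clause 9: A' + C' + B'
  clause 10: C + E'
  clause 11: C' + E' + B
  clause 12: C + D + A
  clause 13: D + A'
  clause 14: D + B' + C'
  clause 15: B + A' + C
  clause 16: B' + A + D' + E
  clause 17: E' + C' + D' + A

Case D = 0:
From the singleton clause (A'), A = 0.
From the singleton clause (C), C = 1.
From the singleton clause (B'), B = 0.
From the singleton clause (E'), E = 0.
All clauses are satisfied.
A satisfying assignment: A=0,  B=0,  C=1,  D=0,  E=0.

Satisfiable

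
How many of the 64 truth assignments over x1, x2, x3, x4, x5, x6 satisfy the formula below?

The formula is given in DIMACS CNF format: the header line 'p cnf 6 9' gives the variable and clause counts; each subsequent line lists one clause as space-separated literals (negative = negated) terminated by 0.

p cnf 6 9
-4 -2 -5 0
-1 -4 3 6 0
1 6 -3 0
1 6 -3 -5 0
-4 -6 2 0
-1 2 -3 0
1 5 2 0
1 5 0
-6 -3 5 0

There are 2^6 = 64 truth assignments over (x1, x2, x3, x4, x5, x6).
Split on x3. With x3 = True, the clauses containing x3 are satisfied and ¬x3 drops from the rest; 6 of the 2^5 = 32 assignments to the other variables satisfy what remains.
With x3 = False, by the same count on the reduced clause set, 14 assignments work.
(One model: x1=F, x2=F, x3=F, x4=F, x5=T, x6=F.)
Total: 6 + 14 = 20.

20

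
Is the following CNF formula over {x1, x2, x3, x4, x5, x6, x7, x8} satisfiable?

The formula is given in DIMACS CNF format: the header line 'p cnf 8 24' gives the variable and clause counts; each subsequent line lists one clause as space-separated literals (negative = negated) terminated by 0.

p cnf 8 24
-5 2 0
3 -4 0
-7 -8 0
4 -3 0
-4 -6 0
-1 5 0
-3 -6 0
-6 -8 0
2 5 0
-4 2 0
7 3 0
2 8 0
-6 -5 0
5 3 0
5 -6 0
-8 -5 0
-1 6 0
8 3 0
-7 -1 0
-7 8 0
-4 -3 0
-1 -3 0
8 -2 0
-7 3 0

No, unsatisfiable

Suppose x5 = False.
Unit clause (¬x1) forces x1 = False.
Unit clause (x2) forces x2 = True.
Unit clause (x3) forces x3 = True.
Unit clause (x4) forces x4 = True.
Now (¬x4) is unsatisfied and unit — conflict.
Undo x5 and try x5 = True.
Unit clause (x2) forces x2 = True.
Unit clause (¬x6) forces x6 = False.
Unit clause (¬x8) forces x8 = False.
Now (x8) is unsatisfied and unit — conflict.
Neither x5 = True nor x5 = False works.
No assignment satisfies every clause.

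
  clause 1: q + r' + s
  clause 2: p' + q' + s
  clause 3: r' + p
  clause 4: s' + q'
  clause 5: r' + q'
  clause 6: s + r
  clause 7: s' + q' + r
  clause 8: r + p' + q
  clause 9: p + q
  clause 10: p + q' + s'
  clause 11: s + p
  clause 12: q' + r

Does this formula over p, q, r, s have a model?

Branch on r: set r = 1.
Unit clause (p) forces p = 1.
Unit clause (q') forces q = 0.
Unit clause (s) forces s = 1.
Every clause now holds.
A satisfying assignment: p=1; q=0; r=1; s=1.

Yes, satisfiable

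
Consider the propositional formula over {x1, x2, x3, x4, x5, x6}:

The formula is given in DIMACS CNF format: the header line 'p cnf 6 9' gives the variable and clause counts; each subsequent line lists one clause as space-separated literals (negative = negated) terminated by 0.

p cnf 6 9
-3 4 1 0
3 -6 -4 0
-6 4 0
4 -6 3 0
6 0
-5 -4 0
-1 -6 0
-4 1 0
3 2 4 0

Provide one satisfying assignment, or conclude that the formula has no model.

Unit clause (x6) forces x6 = True.
Unit clause (x4) forces x4 = True.
Unit clause (x3) forces x3 = True.
Unit clause (¬x5) forces x5 = False.
Unit clause (¬x1) forces x1 = False.
But (x1) is also a unit clause — contradiction.

UNSATISFIABLE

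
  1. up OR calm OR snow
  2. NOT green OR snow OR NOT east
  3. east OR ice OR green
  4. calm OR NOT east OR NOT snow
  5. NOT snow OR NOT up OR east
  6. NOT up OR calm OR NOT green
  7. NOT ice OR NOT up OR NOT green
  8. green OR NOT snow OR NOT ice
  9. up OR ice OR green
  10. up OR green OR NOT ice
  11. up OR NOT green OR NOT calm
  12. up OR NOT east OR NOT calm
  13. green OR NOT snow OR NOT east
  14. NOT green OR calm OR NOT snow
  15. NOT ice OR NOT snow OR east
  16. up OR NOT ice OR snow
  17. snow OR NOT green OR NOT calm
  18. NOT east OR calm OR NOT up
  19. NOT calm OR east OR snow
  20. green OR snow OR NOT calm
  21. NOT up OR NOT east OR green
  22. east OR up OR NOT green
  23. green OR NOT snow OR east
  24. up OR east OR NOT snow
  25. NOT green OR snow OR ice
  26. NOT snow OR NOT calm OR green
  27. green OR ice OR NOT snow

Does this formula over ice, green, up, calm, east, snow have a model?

Try up = true.
Try snow = true.
(east) alone gives east = true.
(calm) alone gives calm = true.
(green) alone gives green = true.
(NOT ice) alone gives ice = false.
This assignment satisfies each clause.
A satisfying assignment: ice ↦ false, green ↦ true, up ↦ true, calm ↦ true, east ↦ true, snow ↦ true.

Yes, satisfiable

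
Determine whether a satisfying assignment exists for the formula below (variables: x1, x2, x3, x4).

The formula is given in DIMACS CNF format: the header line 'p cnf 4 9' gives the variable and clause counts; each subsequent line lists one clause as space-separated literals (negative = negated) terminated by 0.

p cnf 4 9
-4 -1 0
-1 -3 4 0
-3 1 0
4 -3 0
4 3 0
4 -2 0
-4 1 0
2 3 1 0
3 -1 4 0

Unsatisfiable

Suppose x4 = False.
From the singleton clause (¬x3), x3 = False.
Now (x3) is unsatisfied and unit — conflict.
Backtrack on x4: now try x4 = True.
From the singleton clause (¬x1), x1 = False.
Now (x1) is unsatisfied and unit — conflict.
Both values of x4 lead to a conflict.
No assignment satisfies every clause.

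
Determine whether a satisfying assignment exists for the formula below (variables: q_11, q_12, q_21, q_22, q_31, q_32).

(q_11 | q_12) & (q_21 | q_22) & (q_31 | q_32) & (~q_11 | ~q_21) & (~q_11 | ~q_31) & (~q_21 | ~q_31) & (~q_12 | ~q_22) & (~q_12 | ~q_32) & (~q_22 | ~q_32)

No

Case q_11 = 1:
From the singleton clause (~q_21), q_21 = 0.
From the singleton clause (q_22), q_22 = 1.
From the singleton clause (~q_31), q_31 = 0.
From the singleton clause (q_32), q_32 = 1.
But (~q_32) is also a unit clause — contradiction.
So q_11 must be the other value — set q_11 = 0.
From the singleton clause (q_12), q_12 = 1.
From the singleton clause (~q_22), q_22 = 0.
From the singleton clause (q_21), q_21 = 1.
From the singleton clause (~q_31), q_31 = 0.
From the singleton clause (q_32), q_32 = 1.
But (~q_32) is also a unit clause — contradiction.
Neither q_11 = 1 nor q_11 = 0 works.
No assignment satisfies every clause.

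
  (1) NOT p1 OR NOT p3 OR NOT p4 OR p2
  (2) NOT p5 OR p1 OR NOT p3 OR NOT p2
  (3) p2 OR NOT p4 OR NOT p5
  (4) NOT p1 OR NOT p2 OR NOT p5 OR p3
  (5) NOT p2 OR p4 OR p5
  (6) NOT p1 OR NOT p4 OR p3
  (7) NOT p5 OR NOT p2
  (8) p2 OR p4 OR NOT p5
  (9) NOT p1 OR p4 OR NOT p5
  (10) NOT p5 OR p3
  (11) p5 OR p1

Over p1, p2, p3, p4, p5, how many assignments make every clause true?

3

There are 2^5 = 32 truth assignments over (p1, p2, p3, p4, p5).
Split on p5. With p5 = true, the clauses containing p5 are satisfied and NOT p5 drops from the rest; 0 of the 2^4 = 16 assignments to the other variables satisfy what remains.
With p5 = false, by the same count on the reduced clause set, 3 assignments work.
(One model: p1=T, p2=F, p3=F, p4=F, p5=F.)
Total: 0 + 3 = 3.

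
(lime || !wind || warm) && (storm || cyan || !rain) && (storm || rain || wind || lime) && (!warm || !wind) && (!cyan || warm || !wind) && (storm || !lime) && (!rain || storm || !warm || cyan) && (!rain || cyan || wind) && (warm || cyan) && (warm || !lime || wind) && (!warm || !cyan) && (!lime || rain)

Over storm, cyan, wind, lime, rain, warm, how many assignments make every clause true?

4

There are 2^6 = 64 truth assignments over (storm, cyan, wind, lime, rain, warm).
Split on cyan. With cyan = true, the clauses containing cyan are satisfied and !cyan drops from the rest; 3 of the 2^5 = 32 assignments to the other variables satisfy what remains.
With cyan = false, by the same count on the reduced clause set, 1 assignment works.
(One model: storm=F, cyan=T, wind=F, lime=F, rain=T, warm=F.)
Total: 3 + 1 = 4.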